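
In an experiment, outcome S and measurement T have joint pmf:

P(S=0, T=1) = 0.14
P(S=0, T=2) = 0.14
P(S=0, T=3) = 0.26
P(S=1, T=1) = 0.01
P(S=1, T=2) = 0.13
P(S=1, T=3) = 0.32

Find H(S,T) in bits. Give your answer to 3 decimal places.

H(S,T) = −Σ p(x,y)·log₂ p(x,y) over all 6 cells.
  cell (0,1): −0.14·log₂0.14 = 0.3971
  cell (0,2): −0.14·log₂0.14 = 0.3971
  cell (0,3): −0.26·log₂0.26 = 0.5053
  cell (1,1): −0.01·log₂0.01 = 0.0664
  cell (1,2): −0.13·log₂0.13 = 0.3826
  cell (1,3): −0.32·log₂0.32 = 0.5260
Sum = 2.275 bits.

2.275 bits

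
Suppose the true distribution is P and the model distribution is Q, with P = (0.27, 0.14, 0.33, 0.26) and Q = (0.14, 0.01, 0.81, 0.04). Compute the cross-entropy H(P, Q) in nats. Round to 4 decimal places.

2.0820 nats

H(P,Q) = −Σ p·ln q.
  −0.27·ln(0.14) = 0.53085
  −0.14·ln(0.01) = 0.64472
  −0.33·ln(0.81) = 0.06954
  −0.26·ln(0.04) = 0.83691
H(P,Q) = 2.0820 nats.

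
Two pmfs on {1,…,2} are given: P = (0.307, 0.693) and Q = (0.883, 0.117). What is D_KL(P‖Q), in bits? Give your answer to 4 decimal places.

1.3106 bits

D(P‖Q) = Σ p·log₂(p/q).
  0.307·log₂(0.307/0.883) = -0.46792
  0.693·log₂(0.693/0.117) = 1.77848
D(P‖Q) = 1.3106 bits.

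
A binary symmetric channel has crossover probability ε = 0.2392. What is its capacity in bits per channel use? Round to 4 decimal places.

Binary symmetric channel: C = 1 − h₂(ε) where h₂ is the binary entropy function.
h₂(0.2392) = −0.2392·log₂0.2392 − 0.7608·log₂0.7608 = 0.7937.
C = 1 − 0.7937 = 0.2063 bits per channel use.

0.2063 bits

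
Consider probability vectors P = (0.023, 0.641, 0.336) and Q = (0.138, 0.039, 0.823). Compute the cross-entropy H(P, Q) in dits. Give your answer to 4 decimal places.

0.9513 dits

H(P,Q) = −Σ p·log₁₀ q.
  −0.023·log₁₀(0.138) = 0.01978
  −0.641·log₁₀(0.039) = 0.90313
  −0.336·log₁₀(0.823) = 0.02843
H(P,Q) = 0.9513 dits.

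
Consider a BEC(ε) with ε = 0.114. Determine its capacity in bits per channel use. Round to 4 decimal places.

Binary erasure channel: capacity C = 1 − ε.
C = 1 − 0.114 = 0.8860 bits per channel use.

0.8860 bits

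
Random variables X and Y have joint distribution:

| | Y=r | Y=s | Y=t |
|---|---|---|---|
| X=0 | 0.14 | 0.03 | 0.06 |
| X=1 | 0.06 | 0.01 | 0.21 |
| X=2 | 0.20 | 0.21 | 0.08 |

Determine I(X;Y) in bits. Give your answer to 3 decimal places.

Marginals: p(X) = (0.2300, 0.2800, 0.4900), p(Y) = (0.4000, 0.2500, 0.3500).
I(X;Y) = H(X) + H(Y) − H(X,Y).
H(X) = 1.5062, H(Y) = 1.5589, H(X,Y) = 2.8039.
I(X;Y) = 1.5062 + 1.5589 − 2.8039 = 0.261 bits.

0.261 bits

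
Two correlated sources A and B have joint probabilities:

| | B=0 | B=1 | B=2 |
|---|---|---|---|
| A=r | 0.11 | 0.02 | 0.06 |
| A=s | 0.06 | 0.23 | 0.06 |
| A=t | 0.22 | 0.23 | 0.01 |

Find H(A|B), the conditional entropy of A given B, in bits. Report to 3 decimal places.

Marginals: p(A) = (0.1900, 0.3500, 0.4600), p(B) = (0.3900, 0.4800, 0.1300).
H(A|B) = Σ p(B) · H(A|B=·).
  B=0: p=0.3900, H(A|B=0) = 1.3964
  B=1: p=0.4800, H(A|B=1) = 1.2082
  B=2: p=0.1300, H(A|B=2) = 1.3143
Weighted sum = 1.295 bits.

1.295 bits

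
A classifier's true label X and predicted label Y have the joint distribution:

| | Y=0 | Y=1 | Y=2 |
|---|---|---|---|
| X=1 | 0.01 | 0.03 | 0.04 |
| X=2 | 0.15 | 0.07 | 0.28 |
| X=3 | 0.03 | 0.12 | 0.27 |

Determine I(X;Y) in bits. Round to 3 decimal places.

Marginals: p(X) = (0.0800, 0.5000, 0.4200), p(Y) = (0.1900, 0.2200, 0.5900).
I(X;Y) = Σ p(x,y)·log₂[p(x,y)/(p(x)p(y))].
  (1,0): 0.01·log₂(0.6579) = -0.0060
  (1,1): 0.03·log₂(1.7045) = 0.0231
  (1,2): 0.04·log₂(0.8475) = -0.0096
  (2,0): 0.15·log₂(1.5789) = 0.0988
  (2,1): 0.07·log₂(0.6364) = -0.0456
  (2,2): 0.28·log₂(0.9492) = -0.0211
  (3,0): 0.03·log₂(0.3759) = -0.0423
  (3,1): 0.12·log₂(1.2987) = 0.0452
  (3,2): 0.27·log₂(1.0896) = 0.0334
Sum = 0.076 bits.

0.076 bits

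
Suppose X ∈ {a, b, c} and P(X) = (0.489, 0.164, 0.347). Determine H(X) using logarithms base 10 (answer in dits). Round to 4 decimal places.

0.4402 dits

H(X) = −Σ p·log₁₀ p.
  −(0.489)·log₁₀(0.489) = 0.15193
  −(0.164)·log₁₀(0.164) = 0.12877
  −(0.347)·log₁₀(0.347) = 0.15951
Sum: 0.15193 + 0.12877 + 0.15951 = 0.4402 dits.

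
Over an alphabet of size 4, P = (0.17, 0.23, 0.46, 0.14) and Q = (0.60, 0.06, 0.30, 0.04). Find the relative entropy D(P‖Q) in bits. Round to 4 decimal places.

0.6733 bits

D(P‖Q) = Σ p·log₂(p/q).
  0.17·log₂(0.17/0.60) = -0.30930
  0.23·log₂(0.23/0.06) = 0.44588
  0.46·log₂(0.46/0.30) = 0.28367
  0.14·log₂(0.14/0.04) = 0.25303
D(P‖Q) = 0.6733 bits.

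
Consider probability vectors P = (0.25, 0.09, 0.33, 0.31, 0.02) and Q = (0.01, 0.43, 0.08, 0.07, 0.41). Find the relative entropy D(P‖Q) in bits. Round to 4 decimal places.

2.2109 bits

D(P‖Q) = Σ p·log₂(p/q).
  0.25·log₂(0.25/0.01) = 1.16096
  0.09·log₂(0.09/0.43) = -0.20307
  0.33·log₂(0.33/0.08) = 0.67465
  0.31·log₂(0.31/0.07) = 0.66552
  0.02·log₂(0.02/0.41) = -0.08715
D(P‖Q) = 2.2109 bits.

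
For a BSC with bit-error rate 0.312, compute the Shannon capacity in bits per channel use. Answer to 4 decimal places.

0.1045 bits

Binary symmetric channel: C = 1 − h₂(ε) where h₂ is the binary entropy function.
h₂(0.312) = −0.312·log₂0.312 − 0.688·log₂0.688 = 0.8955.
C = 1 − 0.8955 = 0.1045 bits per channel use.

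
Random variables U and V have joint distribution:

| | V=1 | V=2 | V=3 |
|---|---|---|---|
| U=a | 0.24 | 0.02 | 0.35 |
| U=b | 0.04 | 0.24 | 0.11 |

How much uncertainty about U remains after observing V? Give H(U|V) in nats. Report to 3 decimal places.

0.438 nats

Chain rule: H(U|V) = H(U,V) − H(V).
Marginals: p(U) = (0.6100, 0.3900), p(V) = (0.2800, 0.2600, 0.4600).
H(U,V) = 1.5022 nats; H(V) = 1.0639 nats.
H(U|V) = 1.5022 − 1.0639 = 0.438 nats.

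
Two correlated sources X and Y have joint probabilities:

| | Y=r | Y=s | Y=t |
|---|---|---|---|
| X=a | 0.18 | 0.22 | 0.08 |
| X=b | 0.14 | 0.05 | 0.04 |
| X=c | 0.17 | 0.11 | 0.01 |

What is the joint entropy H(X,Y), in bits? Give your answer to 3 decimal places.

H(X,Y) = −Σ p(x,y)·log₂ p(x,y) over all 9 cells.
  cell (a,r): −0.18·log₂0.18 = 0.4453
  cell (a,s): −0.22·log₂0.22 = 0.4806
  cell (a,t): −0.08·log₂0.08 = 0.2915
  cell (b,r): −0.14·log₂0.14 = 0.3971
  cell (b,s): −0.05·log₂0.05 = 0.2161
  cell (b,t): −0.04·log₂0.04 = 0.1858
  cell (c,r): −0.17·log₂0.17 = 0.4346
  cell (c,s): −0.11·log₂0.11 = 0.3503
  cell (c,t): −0.01·log₂0.01 = 0.0664
Sum = 2.868 bits.

2.868 bits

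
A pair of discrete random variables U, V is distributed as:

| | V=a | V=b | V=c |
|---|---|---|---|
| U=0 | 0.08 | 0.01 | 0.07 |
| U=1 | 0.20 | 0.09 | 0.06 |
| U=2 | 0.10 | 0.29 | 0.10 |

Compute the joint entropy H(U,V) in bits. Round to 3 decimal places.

H(U,V) = −Σ p(x,y)·log₂ p(x,y) over all 9 cells.
  cell (0,a): −0.08·log₂0.08 = 0.2915
  cell (0,b): −0.01·log₂0.01 = 0.0664
  cell (0,c): −0.07·log₂0.07 = 0.2686
  cell (1,a): −0.20·log₂0.20 = 0.4644
  cell (1,b): −0.09·log₂0.09 = 0.3127
  cell (1,c): −0.06·log₂0.06 = 0.2435
  cell (2,a): −0.10·log₂0.10 = 0.3322
  cell (2,b): −0.29·log₂0.29 = 0.5179
  cell (2,c): −0.10·log₂0.10 = 0.3322
Sum = 2.829 bits.

2.829 bits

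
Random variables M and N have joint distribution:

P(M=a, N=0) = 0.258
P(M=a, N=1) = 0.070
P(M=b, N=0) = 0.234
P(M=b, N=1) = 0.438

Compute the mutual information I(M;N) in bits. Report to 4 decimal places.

Marginals: p(M) = (0.3280, 0.6720), p(N) = (0.4920, 0.5080).
I(M;N) = Σ p(x,y)·log₂[p(x,y)/(p(x)p(y))].
  (a,0): 0.258·log₂(1.5988) = 0.17465
  (a,1): 0.070·log₂(0.4201) = -0.08758
  (b,0): 0.234·log₂(0.7078) = -0.11669
  (b,1): 0.438·log₂(1.2830) = 0.15749
Sum = 0.1279 bits.

0.1279 bits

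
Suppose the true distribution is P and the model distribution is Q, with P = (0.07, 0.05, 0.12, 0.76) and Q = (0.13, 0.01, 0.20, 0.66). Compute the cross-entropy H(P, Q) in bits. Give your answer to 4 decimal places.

1.2725 bits

H(P,Q) = −Σ p·log₂ q.
  −0.07·log₂(0.13) = 0.20604
  −0.05·log₂(0.01) = 0.33219
  −0.12·log₂(0.20) = 0.27863
  −0.76·log₂(0.66) = 0.45559
H(P,Q) = 1.2725 bits.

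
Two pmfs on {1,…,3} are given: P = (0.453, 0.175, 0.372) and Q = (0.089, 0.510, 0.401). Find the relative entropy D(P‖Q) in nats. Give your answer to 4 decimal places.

0.5220 nats

D(P‖Q) = Σ p·ln(p/q).
  0.453·ln(0.453/0.089) = 0.73715
  0.175·ln(0.175/0.510) = -0.18718
  0.372·ln(0.372/0.401) = -0.02793
D(P‖Q) = 0.5220 nats.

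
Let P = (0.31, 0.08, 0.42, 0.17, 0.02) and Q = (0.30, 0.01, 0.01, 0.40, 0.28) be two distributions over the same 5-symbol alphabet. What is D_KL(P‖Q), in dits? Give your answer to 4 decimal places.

D(P‖Q) = Σ p·log₁₀(p/q).
  0.31·log₁₀(0.31/0.30) = 0.00441
  0.08·log₁₀(0.08/0.01) = 0.07225
  0.42·log₁₀(0.42/0.01) = 0.68176
  0.17·log₁₀(0.17/0.40) = -0.06317
  0.02·log₁₀(0.02/0.28) = -0.02292
D(P‖Q) = 0.6723 dits.

0.6723 dits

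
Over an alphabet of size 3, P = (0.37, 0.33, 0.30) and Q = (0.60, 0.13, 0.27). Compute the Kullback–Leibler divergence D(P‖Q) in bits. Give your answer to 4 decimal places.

0.2311 bits

D(P‖Q) = Σ p·log₂(p/q).
  0.37·log₂(0.37/0.60) = -0.25805
  0.33·log₂(0.33/0.13) = 0.44350
  0.30·log₂(0.30/0.27) = 0.04560
D(P‖Q) = 0.2311 bits.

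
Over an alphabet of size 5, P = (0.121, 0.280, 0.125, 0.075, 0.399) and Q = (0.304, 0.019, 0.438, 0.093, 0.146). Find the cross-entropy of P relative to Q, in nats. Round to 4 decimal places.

H(P,Q) = −Σ p·ln q.
  −0.121·ln(0.304) = 0.14408
  −0.280·ln(0.019) = 1.10973
  −0.125·ln(0.438) = 0.10319
  −0.075·ln(0.093) = 0.17814
  −0.399·ln(0.146) = 0.76774
H(P,Q) = 2.3029 nats.

2.3029 nats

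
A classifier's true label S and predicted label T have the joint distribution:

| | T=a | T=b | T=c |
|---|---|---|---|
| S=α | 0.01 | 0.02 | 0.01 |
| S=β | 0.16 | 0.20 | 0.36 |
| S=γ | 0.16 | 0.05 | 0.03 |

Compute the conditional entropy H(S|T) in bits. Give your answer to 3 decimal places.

Chain rule: H(S|T) = H(S,T) − H(T).
Marginals: p(S) = (0.0400, 0.7200, 0.2400), p(T) = (0.3300, 0.2700, 0.4000).
H(S,T) = 2.4547 bits; H(T) = 1.5666 bits.
H(S|T) = 2.4547 − 1.5666 = 0.888 bits.

0.888 bits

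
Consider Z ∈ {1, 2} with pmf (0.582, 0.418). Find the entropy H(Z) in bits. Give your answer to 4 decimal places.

H(Z) = −Σ p·log₂ p.
  −(0.582)·log₂(0.582) = 0.45449
  −(0.418)·log₂(0.418) = 0.52602
Sum: 0.45449 + 0.52602 = 0.9805 bits.

0.9805 bits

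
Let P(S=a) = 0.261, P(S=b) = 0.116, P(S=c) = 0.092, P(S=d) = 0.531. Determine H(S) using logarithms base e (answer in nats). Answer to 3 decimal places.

1.156 nats

H(S) = −Σ p·ln p.
  −(0.261)·ln(0.261) = 0.3506
  −(0.116)·ln(0.116) = 0.2499
  −(0.092)·ln(0.092) = 0.2195
  −(0.531)·ln(0.531) = 0.3361
Sum: 0.3506 + 0.2499 + 0.2195 + 0.3361 = 1.156 nats.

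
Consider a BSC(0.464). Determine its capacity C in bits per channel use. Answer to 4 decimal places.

0.0037 bits

Binary symmetric channel: C = 1 − h₂(ε) where h₂ is the binary entropy function.
h₂(0.464) = −0.464·log₂0.464 − 0.536·log₂0.536 = 0.9963.
C = 1 − 0.9963 = 0.0037 bits per channel use.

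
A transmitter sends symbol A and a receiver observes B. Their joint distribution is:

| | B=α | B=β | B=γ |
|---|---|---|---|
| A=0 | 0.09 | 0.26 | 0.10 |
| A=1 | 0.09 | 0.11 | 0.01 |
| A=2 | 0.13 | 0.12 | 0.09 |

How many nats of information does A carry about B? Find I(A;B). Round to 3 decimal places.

Marginals: p(A) = (0.4500, 0.2100, 0.3400), p(B) = (0.3100, 0.4900, 0.2000).
I(A;B) = Σ p(x,y)·ln[p(x,y)/(p(x)p(y))].
  (0,α): 0.09·ln(0.6452) = -0.0394
  (0,β): 0.26·ln(1.1791) = 0.0428
  (0,γ): 0.10·ln(1.1111) = 0.0105
  (1,α): 0.09·ln(1.3825) = 0.0291
  (1,β): 0.11·ln(1.0690) = 0.0073
  (1,γ): 0.01·ln(0.2381) = -0.0144
  (2,α): 0.13·ln(1.2334) = 0.0273
  (2,β): 0.12·ln(0.7203) = -0.0394
  (2,γ): 0.09·ln(1.3235) = 0.0252
Sum = 0.049 nats.

0.049 nats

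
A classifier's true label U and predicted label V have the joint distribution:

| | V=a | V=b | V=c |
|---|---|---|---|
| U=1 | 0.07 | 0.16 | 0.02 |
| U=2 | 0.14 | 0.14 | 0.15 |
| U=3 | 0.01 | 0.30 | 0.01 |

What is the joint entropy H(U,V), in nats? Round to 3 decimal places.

1.846 nats

H(U,V) = −Σ p(x,y)·ln p(x,y) over all 9 cells.
  cell (1,a): −0.07·ln0.07 = 0.1861
  cell (1,b): −0.16·ln0.16 = 0.2932
  cell (1,c): −0.02·ln0.02 = 0.0782
  cell (2,a): −0.14·ln0.14 = 0.2753
  cell (2,b): −0.14·ln0.14 = 0.2753
  cell (2,c): −0.15·ln0.15 = 0.2846
  cell (3,a): −0.01·ln0.01 = 0.0461
  cell (3,b): −0.30·ln0.30 = 0.3612
  cell (3,c): −0.01·ln0.01 = 0.0461
Sum = 1.846 nats.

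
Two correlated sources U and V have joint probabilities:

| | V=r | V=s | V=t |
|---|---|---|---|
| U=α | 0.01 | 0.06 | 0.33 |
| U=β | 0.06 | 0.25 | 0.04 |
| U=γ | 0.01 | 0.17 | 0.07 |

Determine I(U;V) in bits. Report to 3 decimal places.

Marginals: p(U) = (0.4000, 0.3500, 0.2500), p(V) = (0.0800, 0.4800, 0.4400).
I(U;V) = Σ p(x,y)·log₂[p(x,y)/(p(x)p(y))].
  (α,r): 0.01·log₂(0.3125) = -0.0168
  (α,s): 0.06·log₂(0.3125) = -0.1007
  (α,t): 0.33·log₂(1.8750) = 0.2993
  (β,r): 0.06·log₂(2.1429) = 0.0660
  (β,s): 0.25·log₂(1.4881) = 0.1434
  (β,t): 0.04·log₂(0.2597) = -0.0778
  (γ,r): 0.01·log₂(0.5000) = -0.0100
  (γ,s): 0.17·log₂(1.4167) = 0.0854
  (γ,t): 0.07·log₂(0.6364) = -0.0456
Sum = 0.343 bits.

0.343 bits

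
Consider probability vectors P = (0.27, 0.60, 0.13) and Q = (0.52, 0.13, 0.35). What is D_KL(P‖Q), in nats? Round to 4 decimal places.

D(P‖Q) = Σ p·ln(p/q).
  0.27·ln(0.27/0.52) = -0.17696
  0.60·ln(0.60/0.13) = 0.91764
  0.13·ln(0.13/0.35) = -0.12875
D(P‖Q) = 0.6119 nats.

0.6119 nats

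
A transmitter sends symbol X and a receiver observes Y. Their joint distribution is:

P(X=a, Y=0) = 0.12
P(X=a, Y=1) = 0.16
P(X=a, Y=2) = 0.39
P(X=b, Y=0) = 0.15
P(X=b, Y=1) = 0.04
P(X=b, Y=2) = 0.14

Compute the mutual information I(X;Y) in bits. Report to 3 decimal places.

0.061 bits

Marginals: p(X) = (0.6700, 0.3300), p(Y) = (0.2700, 0.2000, 0.5300).
I(X;Y) = Σ p(x,y)·log₂[p(x,y)/(p(x)p(y))].
  (a,0): 0.12·log₂(0.6633) = -0.0711
  (a,1): 0.16·log₂(1.1940) = 0.0409
  (a,2): 0.39·log₂(1.0983) = 0.0527
  (b,0): 0.15·log₂(1.6835) = 0.1127
  (b,1): 0.04·log₂(0.6061) = -0.0289
  (b,2): 0.14·log₂(0.8005) = -0.0450
Sum = 0.061 bits.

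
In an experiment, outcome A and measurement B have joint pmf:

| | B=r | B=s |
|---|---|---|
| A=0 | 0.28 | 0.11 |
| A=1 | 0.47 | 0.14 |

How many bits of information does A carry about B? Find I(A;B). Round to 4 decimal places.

Marginals: p(A) = (0.3900, 0.6100), p(B) = (0.7500, 0.2500).
I(A;B) = H(A) + H(B) − H(A,B).
H(A) = 0.9648, H(B) = 0.8113, H(A,B) = 1.7736.
I(A;B) = 0.9648 + 0.8113 − 1.7736 = 0.0025 bits.

0.0025 bits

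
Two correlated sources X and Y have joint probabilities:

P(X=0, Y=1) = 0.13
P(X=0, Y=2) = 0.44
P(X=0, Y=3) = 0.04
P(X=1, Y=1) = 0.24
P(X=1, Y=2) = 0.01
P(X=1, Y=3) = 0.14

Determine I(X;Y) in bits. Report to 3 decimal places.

0.412 bits

Marginals: p(X) = (0.6100, 0.3900), p(Y) = (0.3700, 0.4500, 0.1800).
I(X;Y) = Σ p(x,y)·log₂[p(x,y)/(p(x)p(y))].
  (0,1): 0.13·log₂(0.5760) = -0.1035
  (0,2): 0.44·log₂(1.6029) = 0.2995
  (0,3): 0.04·log₂(0.3643) = -0.0583
  (1,1): 0.24·log₂(1.6632) = 0.1762
  (1,2): 0.01·log₂(0.0570) = -0.0413
  (1,3): 0.14·log₂(1.9943) = 0.1394
Sum = 0.412 bits.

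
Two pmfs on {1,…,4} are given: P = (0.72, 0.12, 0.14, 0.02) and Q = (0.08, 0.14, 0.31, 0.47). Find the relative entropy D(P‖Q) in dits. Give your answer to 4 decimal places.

0.6033 dits

D(P‖Q) = Σ p·log₁₀(p/q).
  0.72·log₁₀(0.72/0.08) = 0.68705
  0.12·log₁₀(0.12/0.14) = -0.00803
  0.14·log₁₀(0.14/0.31) = -0.04833
  0.02·log₁₀(0.02/0.47) = -0.02742
D(P‖Q) = 0.6033 dits.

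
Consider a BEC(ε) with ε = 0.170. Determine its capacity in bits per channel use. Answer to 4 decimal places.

Binary erasure channel: capacity C = 1 − ε.
C = 1 − 0.170 = 0.8300 bits per channel use.

0.8300 bits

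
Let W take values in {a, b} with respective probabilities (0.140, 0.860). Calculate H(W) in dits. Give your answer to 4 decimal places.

0.1759 dits

H(W) = −Σ p·log₁₀ p.
  −(0.140)·log₁₀(0.140) = 0.11954
  −(0.860)·log₁₀(0.860) = 0.05633
Sum: 0.11954 + 0.05633 = 0.1759 dits.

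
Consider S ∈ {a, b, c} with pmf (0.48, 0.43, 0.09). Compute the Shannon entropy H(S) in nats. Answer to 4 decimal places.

H(S) = −Σ p·ln p.
  −(0.48)·ln(0.48) = 0.35231
  −(0.43)·ln(0.43) = 0.36291
  −(0.09)·ln(0.09) = 0.21672
Sum: 0.35231 + 0.36291 + 0.21672 = 0.9319 nats.

0.9319 nats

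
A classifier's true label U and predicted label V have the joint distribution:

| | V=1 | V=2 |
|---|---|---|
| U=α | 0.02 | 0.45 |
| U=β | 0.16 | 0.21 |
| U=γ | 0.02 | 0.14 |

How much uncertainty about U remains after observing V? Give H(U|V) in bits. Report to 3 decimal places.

Marginals: p(U) = (0.4700, 0.3700, 0.1600), p(V) = (0.2000, 0.8000).
H(U|V) = Σ p(V) · H(U|V=·).
  V=1: p=0.2000, H(U|V=1) = 0.9219
  V=2: p=0.8000, H(U|V=2) = 1.4135
Weighted sum = 1.315 bits.

1.315 bits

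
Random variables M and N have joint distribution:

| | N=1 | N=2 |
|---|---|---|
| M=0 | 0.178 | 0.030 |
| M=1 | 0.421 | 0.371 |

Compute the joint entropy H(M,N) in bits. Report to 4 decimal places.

1.6512 bits

H(M,N) = −Σ p(x,y)·log₂ p(x,y) over all 4 cells.
  cell (0,1): −0.178·log₂0.178 = 0.44323
  cell (0,2): −0.030·log₂0.030 = 0.15177
  cell (1,1): −0.421·log₂0.421 = 0.52545
  cell (1,2): −0.371·log₂0.371 = 0.53072
Sum = 1.6512 bits.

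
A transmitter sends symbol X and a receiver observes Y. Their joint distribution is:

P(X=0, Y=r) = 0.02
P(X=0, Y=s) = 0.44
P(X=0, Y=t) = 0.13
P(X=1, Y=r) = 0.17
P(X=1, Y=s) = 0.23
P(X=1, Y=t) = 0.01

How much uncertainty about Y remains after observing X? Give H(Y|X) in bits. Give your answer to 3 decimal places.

1.029 bits

Marginals: p(X) = (0.5900, 0.4100), p(Y) = (0.1900, 0.6700, 0.1400).
H(Y|X) = Σ p(X) · H(Y|X=·).
  X=0: p=0.5900, H(Y|X=0) = 0.9620
  X=1: p=0.4100, H(Y|X=1) = 1.1251
Weighted sum = 1.029 bits.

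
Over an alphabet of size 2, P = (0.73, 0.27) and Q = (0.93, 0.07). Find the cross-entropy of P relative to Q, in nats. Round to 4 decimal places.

H(P,Q) = −Σ p·ln q.
  −0.73·ln(0.93) = 0.05298
  −0.27·ln(0.07) = 0.71800
H(P,Q) = 0.7710 nats.

0.7710 nats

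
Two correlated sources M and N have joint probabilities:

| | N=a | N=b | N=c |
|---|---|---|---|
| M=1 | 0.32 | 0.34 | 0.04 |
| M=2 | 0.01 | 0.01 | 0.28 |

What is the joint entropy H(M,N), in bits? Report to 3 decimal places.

1.888 bits

H(M,N) = −Σ p(x,y)·log₂ p(x,y) over all 6 cells.
  cell (1,a): −0.32·log₂0.32 = 0.5260
  cell (1,b): −0.34·log₂0.34 = 0.5292
  cell (1,c): −0.04·log₂0.04 = 0.1858
  cell (2,a): −0.01·log₂0.01 = 0.0664
  cell (2,b): −0.01·log₂0.01 = 0.0664
  cell (2,c): −0.28·log₂0.28 = 0.5142
Sum = 1.888 bits.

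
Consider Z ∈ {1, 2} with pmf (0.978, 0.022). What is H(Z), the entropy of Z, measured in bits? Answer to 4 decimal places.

0.1525 bits

H(Z) = −Σ p·log₂ p.
  −(0.978)·log₂(0.978) = 0.03139
  −(0.022)·log₂(0.022) = 0.12114
Sum: 0.03139 + 0.12114 = 0.1525 bits.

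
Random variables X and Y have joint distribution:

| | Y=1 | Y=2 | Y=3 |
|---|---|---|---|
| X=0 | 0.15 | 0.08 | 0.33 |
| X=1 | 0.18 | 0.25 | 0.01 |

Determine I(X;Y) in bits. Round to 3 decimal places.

Marginals: p(X) = (0.5600, 0.4400), p(Y) = (0.3300, 0.3300, 0.3400).
I(X;Y) = Σ p(x,y)·log₂[p(x,y)/(p(x)p(y))].
  (0,1): 0.15·log₂(0.8117) = -0.0452
  (0,2): 0.08·log₂(0.4329) = -0.0966
  (0,3): 0.33·log₂(1.7332) = 0.2618
  (1,1): 0.18·log₂(1.2397) = 0.0558
  (1,2): 0.25·log₂(1.7218) = 0.1960
  (1,3): 0.01·log₂(0.0668) = -0.0390
Sum = 0.333 bits.

0.333 bits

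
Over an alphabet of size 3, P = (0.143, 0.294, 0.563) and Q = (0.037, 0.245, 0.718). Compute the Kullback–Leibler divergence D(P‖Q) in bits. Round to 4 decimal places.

0.1587 bits

D(P‖Q) = Σ p·log₂(p/q).
  0.143·log₂(0.143/0.037) = 0.27891
  0.294·log₂(0.294/0.245) = 0.07733
  0.563·log₂(0.563/0.718) = -0.19753
D(P‖Q) = 0.1587 bits.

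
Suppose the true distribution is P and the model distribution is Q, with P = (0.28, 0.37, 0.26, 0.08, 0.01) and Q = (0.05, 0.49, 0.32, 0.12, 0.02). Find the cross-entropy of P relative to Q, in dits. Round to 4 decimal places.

H(P,Q) = −Σ p·log₁₀ q.
  −0.28·log₁₀(0.05) = 0.36429
  −0.37·log₁₀(0.49) = 0.11463
  −0.26·log₁₀(0.32) = 0.12866
  −0.08·log₁₀(0.12) = 0.07367
  −0.01·log₁₀(0.02) = 0.01699
H(P,Q) = 0.6982 dits.

0.6982 dits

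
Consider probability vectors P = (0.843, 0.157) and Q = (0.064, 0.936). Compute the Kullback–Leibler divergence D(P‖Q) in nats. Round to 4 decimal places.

D(P‖Q) = Σ p·ln(p/q).
  0.843·ln(0.843/0.064) = 2.17332
  0.157·ln(0.157/0.936) = -0.28030
D(P‖Q) = 1.8930 nats.

1.8930 nats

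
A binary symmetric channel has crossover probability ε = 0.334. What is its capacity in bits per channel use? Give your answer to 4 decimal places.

Binary symmetric channel: C = 1 − h₂(ε) where h₂ is the binary entropy function.
h₂(0.334) = −0.334·log₂0.334 − 0.666·log₂0.666 = 0.9190.
C = 1 − 0.9190 = 0.0810 bits per channel use.

0.0810 bits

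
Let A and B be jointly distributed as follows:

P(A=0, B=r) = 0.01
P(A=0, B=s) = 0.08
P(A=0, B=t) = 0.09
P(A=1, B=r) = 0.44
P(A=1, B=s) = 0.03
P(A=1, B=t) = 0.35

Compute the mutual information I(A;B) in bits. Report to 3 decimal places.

0.196 bits

Marginals: p(A) = (0.1800, 0.8200), p(B) = (0.4500, 0.1100, 0.4400).
I(A;B) = Σ p(x,y)·log₂[p(x,y)/(p(x)p(y))].
  (0,r): 0.01·log₂(0.1235) = -0.0302
  (0,s): 0.08·log₂(4.0404) = 0.1612
  (0,t): 0.09·log₂(1.1364) = 0.0166
  (1,r): 0.44·log₂(1.1924) = 0.1117
  (1,s): 0.03·log₂(0.3326) = -0.0476
  (1,t): 0.35·log₂(0.9701) = -0.0153
Sum = 0.196 bits.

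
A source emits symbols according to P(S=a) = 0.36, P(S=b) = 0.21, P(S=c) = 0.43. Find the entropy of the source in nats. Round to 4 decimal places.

1.0584 nats

H(S) = −Σ p·ln p.
  −(0.36)·ln(0.36) = 0.36779
  −(0.21)·ln(0.21) = 0.32774
  −(0.43)·ln(0.43) = 0.36291
Sum: 0.36779 + 0.32774 + 0.36291 = 1.0584 nats.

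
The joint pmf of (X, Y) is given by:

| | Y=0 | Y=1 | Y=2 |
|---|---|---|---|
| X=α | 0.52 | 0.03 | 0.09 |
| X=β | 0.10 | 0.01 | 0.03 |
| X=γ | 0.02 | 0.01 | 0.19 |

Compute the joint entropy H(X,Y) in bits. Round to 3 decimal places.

2.140 bits

H(X,Y) = −Σ p(x,y)·log₂ p(x,y) over all 9 cells.
  cell (α,0): −0.52·log₂0.52 = 0.4906
  cell (α,1): −0.03·log₂0.03 = 0.1518
  cell (α,2): −0.09·log₂0.09 = 0.3127
  cell (β,0): −0.10·log₂0.10 = 0.3322
  cell (β,1): −0.01·log₂0.01 = 0.0664
  cell (β,2): −0.03·log₂0.03 = 0.1518
  cell (γ,0): −0.02·log₂0.02 = 0.1129
  cell (γ,1): −0.01·log₂0.01 = 0.0664
  cell (γ,2): −0.19·log₂0.19 = 0.4552
Sum = 2.140 bits.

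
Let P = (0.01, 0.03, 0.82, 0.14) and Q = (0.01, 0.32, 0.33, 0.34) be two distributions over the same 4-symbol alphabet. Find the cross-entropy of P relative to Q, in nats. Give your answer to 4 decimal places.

1.1404 nats

H(P,Q) = −Σ p·ln q.
  −0.01·ln(0.01) = 0.04605
  −0.03·ln(0.32) = 0.03418
  −0.82·ln(0.33) = 0.90910
  −0.14·ln(0.34) = 0.15103
H(P,Q) = 1.1404 nats.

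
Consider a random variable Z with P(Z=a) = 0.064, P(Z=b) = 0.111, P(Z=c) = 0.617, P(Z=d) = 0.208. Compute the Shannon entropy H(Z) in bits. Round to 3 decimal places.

H(Z) = −Σ p·log₂ p.
  −(0.064)·log₂(0.064) = 0.2538
  −(0.111)·log₂(0.111) = 0.3520
  −(0.617)·log₂(0.617) = 0.4298
  −(0.208)·log₂(0.208) = 0.4712
Sum: 0.2538 + 0.3520 + 0.4298 + 0.4712 = 1.507 bits.

1.507 bits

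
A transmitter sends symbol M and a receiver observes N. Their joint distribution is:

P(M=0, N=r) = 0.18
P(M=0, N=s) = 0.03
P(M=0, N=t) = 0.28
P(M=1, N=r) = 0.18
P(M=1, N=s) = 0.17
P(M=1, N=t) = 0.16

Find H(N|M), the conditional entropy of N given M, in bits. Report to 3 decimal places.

1.414 bits

Marginals: p(M) = (0.4900, 0.5100), p(N) = (0.3600, 0.2000, 0.4400).
H(N|M) = Σ p(M) · H(N|M=·).
  M=0: p=0.4900, H(N|M=0) = 1.2388
  M=1: p=0.5100, H(N|M=1) = 1.5833
Weighted sum = 1.414 bits.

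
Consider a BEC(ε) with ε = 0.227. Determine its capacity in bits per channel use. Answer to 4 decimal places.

Binary erasure channel: capacity C = 1 − ε.
C = 1 − 0.227 = 0.7730 bits per channel use.

0.7730 bits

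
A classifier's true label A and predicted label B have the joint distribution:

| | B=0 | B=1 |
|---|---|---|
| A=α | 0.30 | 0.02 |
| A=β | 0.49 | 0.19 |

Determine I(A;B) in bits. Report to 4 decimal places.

Marginals: p(A) = (0.3200, 0.6800), p(B) = (0.7900, 0.2100).
I(A;B) = Σ p(x,y)·log₂[p(x,y)/(p(x)p(y))].
  (α,0): 0.30·log₂(1.1867) = 0.07409
  (α,1): 0.02·log₂(0.2976) = -0.03497
  (β,0): 0.49·log₂(0.9121) = -0.06501
  (β,1): 0.19·log₂(1.3305) = 0.07828
Sum = 0.0524 bits.

0.0524 bits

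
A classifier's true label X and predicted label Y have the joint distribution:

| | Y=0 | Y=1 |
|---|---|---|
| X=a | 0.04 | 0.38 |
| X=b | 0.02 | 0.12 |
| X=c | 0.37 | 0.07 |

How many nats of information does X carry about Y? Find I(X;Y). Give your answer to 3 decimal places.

Marginals: p(X) = (0.4200, 0.1400, 0.4400), p(Y) = (0.4300, 0.5700).
I(X;Y) = H(X) + H(Y) − H(X,Y).
H(X) = 1.0008, H(Y) = 0.6833, H(X,Y) = 1.3831.
I(X;Y) = 1.0008 + 0.6833 − 1.3831 = 0.301 nats.

0.301 nats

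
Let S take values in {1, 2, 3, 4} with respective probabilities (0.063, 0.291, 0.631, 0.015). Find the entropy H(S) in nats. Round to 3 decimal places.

H(S) = −Σ p·ln p.
  −(0.063)·ln(0.063) = 0.1742
  −(0.291)·ln(0.291) = 0.3592
  −(0.631)·ln(0.631) = 0.2905
  −(0.015)·ln(0.015) = 0.0630
Sum: 0.1742 + 0.3592 + 0.2905 + 0.0630 = 0.887 nats.

0.887 nats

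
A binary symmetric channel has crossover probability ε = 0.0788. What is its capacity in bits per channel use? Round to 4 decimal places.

Binary symmetric channel: C = 1 − h₂(ε) where h₂ is the binary entropy function.
h₂(0.0788) = −0.0788·log₂0.0788 − 0.9212·log₂0.9212 = 0.3979.
C = 1 − 0.3979 = 0.6021 bits per channel use.

0.6021 bits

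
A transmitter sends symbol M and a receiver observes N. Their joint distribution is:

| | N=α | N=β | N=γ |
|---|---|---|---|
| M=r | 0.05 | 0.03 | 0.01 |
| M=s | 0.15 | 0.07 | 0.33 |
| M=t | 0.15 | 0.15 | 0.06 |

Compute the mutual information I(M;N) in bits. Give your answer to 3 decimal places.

Marginals: p(M) = (0.0900, 0.5500, 0.3600), p(N) = (0.3500, 0.2500, 0.4000).
I(M;N) = Σ p(x,y)·log₂[p(x,y)/(p(x)p(y))].
  (r,α): 0.05·log₂(1.5873) = 0.0333
  (r,β): 0.03·log₂(1.3333) = 0.0125
  (r,γ): 0.01·log₂(0.2778) = -0.0185
  (s,α): 0.15·log₂(0.7792) = -0.0540
  (s,β): 0.07·log₂(0.5091) = -0.0682
  (s,γ): 0.33·log₂(1.5000) = 0.1930
  (t,α): 0.15·log₂(1.1905) = 0.0377
  (t,β): 0.15·log₂(1.6667) = 0.1105
  (t,γ): 0.06·log₂(0.4167) = -0.0758
Sum = 0.171 bits.

0.171 bits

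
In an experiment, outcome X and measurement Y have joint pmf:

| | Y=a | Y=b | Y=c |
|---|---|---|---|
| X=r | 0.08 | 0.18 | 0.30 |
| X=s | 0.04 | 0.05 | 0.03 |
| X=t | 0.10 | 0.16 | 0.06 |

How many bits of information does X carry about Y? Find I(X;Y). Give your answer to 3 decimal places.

Marginals: p(X) = (0.5600, 0.1200, 0.3200), p(Y) = (0.2200, 0.3900, 0.3900).
I(X;Y) = H(X) + H(Y) − H(X,Y).
H(X) = 1.3615, H(Y) = 1.5402, H(X,Y) = 2.8103.
I(X;Y) = 1.3615 + 1.5402 − 2.8103 = 0.091 bits.

0.091 bits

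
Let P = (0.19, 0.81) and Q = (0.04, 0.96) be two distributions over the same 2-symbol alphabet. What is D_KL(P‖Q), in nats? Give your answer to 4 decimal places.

D(P‖Q) = Σ p·ln(p/q).
  0.19·ln(0.19/0.04) = 0.29605
  0.81·ln(0.81/0.96) = -0.13762
D(P‖Q) = 0.1584 nats.

0.1584 nats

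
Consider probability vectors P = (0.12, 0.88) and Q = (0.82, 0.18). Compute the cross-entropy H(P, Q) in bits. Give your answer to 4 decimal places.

H(P,Q) = −Σ p·log₂ q.
  −0.12·log₂(0.82) = 0.03436
  −0.88·log₂(0.18) = 2.17706
H(P,Q) = 2.2114 bits.

2.2114 bits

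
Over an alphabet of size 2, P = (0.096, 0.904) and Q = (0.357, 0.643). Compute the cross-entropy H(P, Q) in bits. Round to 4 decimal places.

H(P,Q) = −Σ p·log₂ q.
  −0.096·log₂(0.357) = 0.14266
  −0.904·log₂(0.643) = 0.57595
H(P,Q) = 0.7186 bits.

0.7186 bits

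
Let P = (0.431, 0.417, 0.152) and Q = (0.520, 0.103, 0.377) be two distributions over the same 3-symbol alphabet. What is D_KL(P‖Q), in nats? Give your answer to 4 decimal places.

0.3641 nats

D(P‖Q) = Σ p·ln(p/q).
  0.431·ln(0.431/0.520) = -0.08091
  0.417·ln(0.417/0.103) = 0.58311
  0.152·ln(0.152/0.377) = -0.13807
D(P‖Q) = 0.3641 nats.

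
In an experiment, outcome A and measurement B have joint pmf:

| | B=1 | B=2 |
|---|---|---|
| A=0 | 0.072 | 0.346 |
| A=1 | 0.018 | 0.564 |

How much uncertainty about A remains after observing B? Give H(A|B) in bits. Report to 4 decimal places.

0.9369 bits

Chain rule: H(A|B) = H(A,B) − H(B).
Marginals: p(A) = (0.4180, 0.5820), p(B) = (0.0900, 0.9100).
H(A,B) = 1.3734 bits; H(B) = 0.4365 bits.
H(A|B) = 1.3734 − 0.4365 = 0.9369 bits.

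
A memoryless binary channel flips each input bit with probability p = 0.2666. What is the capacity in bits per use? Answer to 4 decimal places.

0.1635 bits

Binary symmetric channel: C = 1 − h₂(ε) where h₂ is the binary entropy function.
h₂(0.2666) = −0.2666·log₂0.2666 − 0.7334·log₂0.7334 = 0.8365.
C = 1 − 0.8365 = 0.1635 bits per channel use.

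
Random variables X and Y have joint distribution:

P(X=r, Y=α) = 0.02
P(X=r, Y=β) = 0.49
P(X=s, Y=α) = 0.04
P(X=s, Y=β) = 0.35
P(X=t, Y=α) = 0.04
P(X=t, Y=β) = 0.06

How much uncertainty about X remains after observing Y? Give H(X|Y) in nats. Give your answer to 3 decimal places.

0.896 nats

Chain rule: H(X|Y) = H(X,Y) − H(Y).
Marginals: p(X) = (0.5100, 0.3900, 0.1000), p(Y) = (0.1000, 0.9000).
H(X,Y) = 1.2215 nats; H(Y) = 0.3251 nats.
H(X|Y) = 1.2215 − 0.3251 = 0.896 nats.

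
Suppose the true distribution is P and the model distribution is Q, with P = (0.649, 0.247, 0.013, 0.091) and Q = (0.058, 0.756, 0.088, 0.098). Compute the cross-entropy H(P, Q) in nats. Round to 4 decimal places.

2.1600 nats

H(P,Q) = −Σ p·ln q.
  −0.649·ln(0.058) = 1.84791
  −0.247·ln(0.756) = 0.06909
  −0.013·ln(0.088) = 0.03160
  −0.091·ln(0.098) = 0.21137
H(P,Q) = 2.1600 nats.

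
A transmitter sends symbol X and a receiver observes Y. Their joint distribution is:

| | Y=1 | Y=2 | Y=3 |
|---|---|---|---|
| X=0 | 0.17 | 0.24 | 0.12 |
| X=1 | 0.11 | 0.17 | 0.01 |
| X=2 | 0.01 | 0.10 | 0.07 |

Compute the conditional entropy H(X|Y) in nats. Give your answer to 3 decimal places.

Marginals: p(X) = (0.5300, 0.2900, 0.1800), p(Y) = (0.2900, 0.5100, 0.2000).
H(X|Y) = Σ p(Y) · H(X|Y=·).
  Y=1: p=0.2900, H(X|Y=1) = 0.7969
  Y=2: p=0.5100, H(X|Y=2) = 1.0404
  Y=3: p=0.2000, H(X|Y=3) = 0.8237
Weighted sum = 0.926 nats.

0.926 nats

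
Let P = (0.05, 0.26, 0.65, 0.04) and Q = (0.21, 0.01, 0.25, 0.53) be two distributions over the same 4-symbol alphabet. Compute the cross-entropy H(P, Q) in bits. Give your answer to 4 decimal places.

H(P,Q) = −Σ p·log₂ q.
  −0.05·log₂(0.21) = 0.11258
  −0.26·log₂(0.01) = 1.72740
  −0.65·log₂(0.25) = 1.30000
  −0.04·log₂(0.53) = 0.03664
H(P,Q) = 3.1766 bits.

3.1766 bits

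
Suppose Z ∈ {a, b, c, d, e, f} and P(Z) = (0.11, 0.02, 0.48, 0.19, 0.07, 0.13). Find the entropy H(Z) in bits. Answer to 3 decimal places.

2.078 bits

H(Z) = −Σ p·log₂ p.
  −(0.11)·log₂(0.11) = 0.3503
  −(0.02)·log₂(0.02) = 0.1129
  −(0.48)·log₂(0.48) = 0.5083
  −(0.19)·log₂(0.19) = 0.4552
  −(0.07)·log₂(0.07) = 0.2686
  −(0.13)·log₂(0.13) = 0.3826
Sum: 0.3503 + 0.1129 + 0.5083 + 0.4552 + 0.2686 + 0.3826 = 2.078 bits.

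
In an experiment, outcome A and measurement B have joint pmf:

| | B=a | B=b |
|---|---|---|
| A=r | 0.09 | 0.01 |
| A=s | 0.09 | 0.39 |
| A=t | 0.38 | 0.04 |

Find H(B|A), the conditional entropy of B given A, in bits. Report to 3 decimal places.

0.572 bits

Marginals: p(A) = (0.1000, 0.4800, 0.4200), p(B) = (0.5600, 0.4400).
H(B|A) = Σ p(A) · H(B|A=·).
  A=r: p=0.1000, H(B|A=r) = 0.4690
  A=s: p=0.4800, H(B|A=s) = 0.6962
  A=t: p=0.4200, H(B|A=t) = 0.4537
Weighted sum = 0.572 bits.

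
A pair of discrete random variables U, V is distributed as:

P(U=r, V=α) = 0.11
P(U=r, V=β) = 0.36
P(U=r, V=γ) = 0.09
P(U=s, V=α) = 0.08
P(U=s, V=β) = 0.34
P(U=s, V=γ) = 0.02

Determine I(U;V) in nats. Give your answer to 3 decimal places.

Marginals: p(U) = (0.5600, 0.4400), p(V) = (0.1900, 0.7000, 0.1100).
I(U;V) = H(U) + H(V) − H(U,V).
H(U) = 0.6859, H(V) = 0.8080, H(U,V) = 1.4744.
I(U;V) = 0.6859 + 0.8080 − 1.4744 = 0.020 nats.

0.020 nats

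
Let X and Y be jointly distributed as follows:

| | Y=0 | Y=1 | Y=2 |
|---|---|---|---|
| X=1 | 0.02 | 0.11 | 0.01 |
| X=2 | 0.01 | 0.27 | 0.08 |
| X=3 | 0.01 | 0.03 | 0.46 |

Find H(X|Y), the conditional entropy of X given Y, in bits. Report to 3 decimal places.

Chain rule: H(X|Y) = H(X,Y) − H(Y).
Marginals: p(X) = (0.1400, 0.3600, 0.5000), p(Y) = (0.0400, 0.4100, 0.5500).
H(X,Y) = 2.1311 bits; H(Y) = 1.1875 bits.
H(X|Y) = 2.1311 − 1.1875 = 0.944 bits.

0.944 bits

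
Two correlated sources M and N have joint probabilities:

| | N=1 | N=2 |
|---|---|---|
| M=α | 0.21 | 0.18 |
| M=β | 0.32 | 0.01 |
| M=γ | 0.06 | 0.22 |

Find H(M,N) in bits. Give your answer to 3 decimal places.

H(M,N) = −Σ p(x,y)·log₂ p(x,y) over all 6 cells.
  cell (α,1): −0.21·log₂0.21 = 0.4728
  cell (α,2): −0.18·log₂0.18 = 0.4453
  cell (β,1): −0.32·log₂0.32 = 0.5260
  cell (β,2): −0.01·log₂0.01 = 0.0664
  cell (γ,1): −0.06·log₂0.06 = 0.2435
  cell (γ,2): −0.22·log₂0.22 = 0.4806
Sum = 2.235 bits.

2.235 bits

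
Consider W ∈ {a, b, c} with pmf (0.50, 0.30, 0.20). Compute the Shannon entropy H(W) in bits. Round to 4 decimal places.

H(W) = −Σ p·log₂ p.
  −(0.50)·log₂(0.50) = 0.50000
  −(0.30)·log₂(0.30) = 0.52109
  −(0.20)·log₂(0.20) = 0.46439
Sum: 0.50000 + 0.52109 + 0.46439 = 1.4855 bits.

1.4855 bits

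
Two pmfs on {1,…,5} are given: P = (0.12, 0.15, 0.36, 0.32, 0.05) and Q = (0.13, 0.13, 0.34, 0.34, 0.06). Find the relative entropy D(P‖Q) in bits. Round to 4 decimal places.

D(P‖Q) = Σ p·log₂(p/q).
  0.12·log₂(0.12/0.13) = -0.01386
  0.15·log₂(0.15/0.13) = 0.03097
  0.36·log₂(0.36/0.34) = 0.02969
  0.32·log₂(0.32/0.34) = -0.02799
  0.05·log₂(0.05/0.06) = -0.01315
D(P‖Q) = 0.0057 bits.

0.0057 bits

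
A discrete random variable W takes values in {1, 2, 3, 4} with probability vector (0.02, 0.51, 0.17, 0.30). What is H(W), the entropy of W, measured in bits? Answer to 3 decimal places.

1.564 bits

H(W) = −Σ p·log₂ p.
  −(0.02)·log₂(0.02) = 0.1129
  −(0.51)·log₂(0.51) = 0.4954
  −(0.17)·log₂(0.17) = 0.4346
  −(0.30)·log₂(0.30) = 0.5211
Sum: 0.1129 + 0.4954 + 0.4346 + 0.5211 = 1.564 bits.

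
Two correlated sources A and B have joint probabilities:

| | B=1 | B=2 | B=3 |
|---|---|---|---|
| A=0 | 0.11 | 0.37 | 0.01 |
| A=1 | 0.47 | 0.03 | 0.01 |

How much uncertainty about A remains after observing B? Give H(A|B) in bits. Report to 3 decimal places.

Marginals: p(A) = (0.4900, 0.5100), p(B) = (0.5800, 0.4000, 0.0200).
H(A|B) = Σ p(B) · H(A|B=·).
  B=1: p=0.5800, H(A|B=1) = 0.7007
  B=2: p=0.4000, H(A|B=2) = 0.3843
  B=3: p=0.0200, H(A|B=3) = 1.0000
Weighted sum = 0.580 bits.

0.580 bits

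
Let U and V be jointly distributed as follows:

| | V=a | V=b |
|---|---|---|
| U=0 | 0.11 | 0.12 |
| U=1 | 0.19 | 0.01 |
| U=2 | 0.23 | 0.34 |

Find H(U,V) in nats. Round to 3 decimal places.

1.564 nats

H(U,V) = −Σ p(x,y)·ln p(x,y) over all 6 cells.
  cell (0,a): −0.11·ln0.11 = 0.2428
  cell (0,b): −0.12·ln0.12 = 0.2544
  cell (1,a): −0.19·ln0.19 = 0.3155
  cell (1,b): −0.01·ln0.01 = 0.0461
  cell (2,a): −0.23·ln0.23 = 0.3380
  cell (2,b): −0.34·ln0.34 = 0.3668
Sum = 1.564 nats.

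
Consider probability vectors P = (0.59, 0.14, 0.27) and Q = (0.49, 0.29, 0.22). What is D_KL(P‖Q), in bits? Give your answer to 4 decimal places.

D(P‖Q) = Σ p·log₂(p/q).
  0.59·log₂(0.59/0.49) = 0.15808
  0.14·log₂(0.14/0.29) = -0.14709
  0.27·log₂(0.27/0.22) = 0.07977
D(P‖Q) = 0.0908 bits.

0.0908 bits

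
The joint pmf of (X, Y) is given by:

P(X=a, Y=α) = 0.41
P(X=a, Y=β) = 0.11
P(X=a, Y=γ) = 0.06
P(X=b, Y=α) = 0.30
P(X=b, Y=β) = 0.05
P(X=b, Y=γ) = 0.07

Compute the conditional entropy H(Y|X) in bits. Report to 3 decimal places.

1.145 bits

Marginals: p(X) = (0.5800, 0.4200), p(Y) = (0.7100, 0.1600, 0.1300).
H(Y|X) = Σ p(X) · H(Y|X=·).
  X=a: p=0.5800, H(Y|X=a) = 1.1472
  X=b: p=0.4200, H(Y|X=b) = 1.1431
Weighted sum = 1.145 bits.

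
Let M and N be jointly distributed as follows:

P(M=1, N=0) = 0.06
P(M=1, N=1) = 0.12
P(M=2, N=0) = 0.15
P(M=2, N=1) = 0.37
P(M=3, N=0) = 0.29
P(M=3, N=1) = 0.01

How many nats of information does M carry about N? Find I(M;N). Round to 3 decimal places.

Marginals: p(M) = (0.1800, 0.5200, 0.3000), p(N) = (0.5000, 0.5000).
I(M;N) = Σ p(x,y)·ln[p(x,y)/(p(x)p(y))].
  (1,0): 0.06·ln(0.6667) = -0.0243
  (1,1): 0.12·ln(1.3333) = 0.0345
  (2,0): 0.15·ln(0.5769) = -0.0825
  (2,1): 0.37·ln(1.4231) = 0.1305
  (3,0): 0.29·ln(1.9333) = 0.1912
  (3,1): 0.01·ln(0.0667) = -0.0271
Sum = 0.222 nats.

0.222 nats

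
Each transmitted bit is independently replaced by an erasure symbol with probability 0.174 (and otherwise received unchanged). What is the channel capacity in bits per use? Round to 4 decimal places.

0.8260 bits

Binary erasure channel: capacity C = 1 − ε.
C = 1 − 0.174 = 0.8260 bits per channel use.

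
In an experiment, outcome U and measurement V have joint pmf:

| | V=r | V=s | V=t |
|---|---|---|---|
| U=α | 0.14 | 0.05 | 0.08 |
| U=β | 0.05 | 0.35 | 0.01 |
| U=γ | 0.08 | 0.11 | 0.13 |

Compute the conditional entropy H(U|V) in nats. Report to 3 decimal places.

0.870 nats

Marginals: p(U) = (0.2700, 0.4100, 0.3200), p(V) = (0.2700, 0.5100, 0.2200).
H(U|V) = Σ p(V) · H(U|V=·).
  V=r: p=0.2700, H(U|V=r) = 1.0133
  V=s: p=0.5100, H(U|V=s) = 0.8169
  V=t: p=0.2200, H(U|V=t) = 0.8192
Weighted sum = 0.870 nats.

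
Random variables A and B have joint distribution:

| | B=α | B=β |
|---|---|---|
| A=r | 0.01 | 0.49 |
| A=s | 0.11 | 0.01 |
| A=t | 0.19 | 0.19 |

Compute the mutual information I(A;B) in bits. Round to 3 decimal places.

0.393 bits

Marginals: p(A) = (0.5000, 0.1200, 0.3800), p(B) = (0.3100, 0.6900).
I(A;B) = H(A) + H(B) − H(A,B).
H(A) = 1.3975, H(B) = 0.8932, H(A,B) = 1.8979.
I(A;B) = 1.3975 + 0.8932 − 1.8979 = 0.393 bits.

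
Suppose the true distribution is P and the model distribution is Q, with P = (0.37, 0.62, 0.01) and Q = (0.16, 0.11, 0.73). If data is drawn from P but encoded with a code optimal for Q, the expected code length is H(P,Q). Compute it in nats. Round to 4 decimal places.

H(P,Q) = −Σ p·ln q.
  −0.37·ln(0.16) = 0.67806
  −0.62·ln(0.11) = 1.36851
  −0.01·ln(0.73) = 0.00315
H(P,Q) = 2.0497 nats.

2.0497 nats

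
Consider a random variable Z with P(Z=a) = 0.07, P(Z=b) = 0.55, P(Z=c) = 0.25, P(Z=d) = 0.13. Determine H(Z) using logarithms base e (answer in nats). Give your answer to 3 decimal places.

H(Z) = −Σ p·ln p.
  −(0.07)·ln(0.07) = 0.1861
  −(0.55)·ln(0.55) = 0.3288
  −(0.25)·ln(0.25) = 0.3466
  −(0.13)·ln(0.13) = 0.2652
Sum: 0.1861 + 0.3288 + 0.3466 + 0.2652 = 1.127 nats.

1.127 nats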